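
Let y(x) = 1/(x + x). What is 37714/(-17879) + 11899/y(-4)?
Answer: -1701975482/17879 ≈ -95194.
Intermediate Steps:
y(x) = 1/(2*x)
37714/(-17879) + 11899/y(-4) = 37714/(-17879) + 11899/(((½)/(-4))) = 37714*(-1/17879) + 11899/(((½)*(-¼))) = -37714/17879 + 11899/(-⅛) = -37714/17879 + 11899*(-8) = -37714/17879 - 95192 = -1701975482/17879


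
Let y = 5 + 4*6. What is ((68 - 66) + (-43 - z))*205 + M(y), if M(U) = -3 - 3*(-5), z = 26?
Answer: -13723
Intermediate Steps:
y = 29 (y = 5 + 24 = 29)
M(U) = 12 (M(U) = -3 + 15 = 12)
((68 - 66) + (-43 - z))*205 + M(y) = ((68 - 66) + (-43 - 1*26))*205 + 12 = (2 + (-43 - 26))*205 + 12 = (2 - 69)*205 + 12 = -67*205 + 12 = -13735 + 12 = -13723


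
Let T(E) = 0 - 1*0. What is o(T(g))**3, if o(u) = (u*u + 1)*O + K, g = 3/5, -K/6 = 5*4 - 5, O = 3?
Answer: -658503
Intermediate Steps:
K = -90 (K = -6*(5*4 - 5) = -6*(20 - 5) = -6*15 = -90)
g = 3/5 (g = 3*(1/5) = 3/5 ≈ 0.60000)
T(E) = 0 (T(E) = 0 + 0 = 0)
o(u) = -87 + 3*u**2 (o(u) = (u*u + 1)*3 - 90 = (u**2 + 1)*3 - 90 = (1 + u**2)*3 - 90 = (3 + 3*u**2) - 90 = -87 + 3*u**2)
o(T(g))**3 = (-87 + 3*0**2)**3 = (-87 + 3*0)**3 = (-87 + 0)**3 = (-87)**3 = -658503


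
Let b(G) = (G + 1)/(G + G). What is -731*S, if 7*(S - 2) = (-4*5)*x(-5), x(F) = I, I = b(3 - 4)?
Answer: -1462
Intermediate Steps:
b(G) = (1 + G)/(2*G) (b(G) = (1 + G)/((2*G)) = (1 + G)*(1/(2*G)) = (1 + G)/(2*G))
I = 0 (I = (1 + (3 - 4))/(2*(3 - 4)) = (½)*(1 - 1)/(-1) = (½)*(-1)*0 = 0)
x(F) = 0
S = 2 (S = 2 + (-4*5*0)/7 = 2 + (-20*0)/7 = 2 + (⅐)*0 = 2 + 0 = 2)
-731*S = -731*2 = -1462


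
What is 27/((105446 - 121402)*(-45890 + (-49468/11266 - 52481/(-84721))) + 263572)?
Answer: 330392349/8963967689339008 ≈ 3.6858e-8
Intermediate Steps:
27/((105446 - 121402)*(-45890 + (-49468/11266 - 52481/(-84721))) + 263572) = 27/(-15956*(-45890 + (-49468*1/11266 - 52481*(-1/84721))) + 263572) = 27/(-15956*(-45890 + (-24734/5633 + 4037/6517)) + 263572) = 27/(-15956*(-45890 - 138451057/36710261) + 263572) = 27/(-15956*(-1684772328347/36710261) + 263572) = 27/(26882227271104732/36710261 + 263572) = 27/(26891903068017024/36710261) = 27*(36710261/26891903068017024) = 330392349/8963967689339008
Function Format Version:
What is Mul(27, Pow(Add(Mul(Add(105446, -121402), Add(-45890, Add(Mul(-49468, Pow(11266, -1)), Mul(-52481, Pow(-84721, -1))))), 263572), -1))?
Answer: Rational(330392349, 8963967689339008) ≈ 3.6858e-8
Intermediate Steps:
Mul(27, Pow(Add(Mul(Add(105446, -121402), Add(-45890, Add(Mul(-49468, Pow(11266, -1)), Mul(-52481, Pow(-84721, -1))))), 263572), -1)) = Mul(27, Pow(Add(Mul(-15956, Add(-45890, Add(Mul(-49468, Rational(1, 11266)), Mul(-52481, Rational(-1, 84721))))), 263572), -1)) = Mul(27, Pow(Add(Mul(-15956, Add(-45890, Add(Rational(-24734, 5633), Rational(4037, 6517)))), 263572), -1)) = Mul(27, Pow(Add(Mul(-15956, Add(-45890, Rational(-138451057, 36710261))), 263572), -1)) = Mul(27, Pow(Add(Mul(-15956, Rational(-1684772328347, 36710261)), 263572), -1)) = Mul(27, Pow(Add(Rational(26882227271104732, 36710261), 263572), -1)) = Mul(27, Pow(Rational(26891903068017024, 36710261), -1)) = Mul(27, Rational(36710261, 26891903068017024)) = Rational(330392349, 8963967689339008)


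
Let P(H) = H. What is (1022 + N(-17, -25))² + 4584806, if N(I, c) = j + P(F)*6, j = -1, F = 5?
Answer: 5689407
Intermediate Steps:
N(I, c) = 29 (N(I, c) = -1 + 5*6 = -1 + 30 = 29)
(1022 + N(-17, -25))² + 4584806 = (1022 + 29)² + 4584806 = 1051² + 4584806 = 1104601 + 4584806 = 5689407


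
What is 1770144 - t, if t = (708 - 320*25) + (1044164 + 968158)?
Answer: -234886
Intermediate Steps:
t = 2005030 (t = (708 - 160*50) + 2012322 = (708 - 8000) + 2012322 = -7292 + 2012322 = 2005030)
1770144 - t = 1770144 - 1*2005030 = 1770144 - 2005030 = -234886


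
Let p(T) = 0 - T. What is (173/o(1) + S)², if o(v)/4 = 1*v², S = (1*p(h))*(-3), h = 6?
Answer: 60025/16 ≈ 3751.6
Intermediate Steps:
p(T) = -T
S = 18 (S = (1*(-1*6))*(-3) = (1*(-6))*(-3) = -6*(-3) = 18)
o(v) = 4*v² (o(v) = 4*(1*v²) = 4*v²)
(173/o(1) + S)² = (173/((4*1²)) + 18)² = (173/((4*1)) + 18)² = (173/4 + 18)² = (245/4)² = 60025/16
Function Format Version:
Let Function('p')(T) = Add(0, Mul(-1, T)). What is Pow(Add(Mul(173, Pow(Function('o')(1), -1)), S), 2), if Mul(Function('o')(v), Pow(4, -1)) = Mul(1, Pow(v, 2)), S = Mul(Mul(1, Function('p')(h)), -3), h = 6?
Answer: Rational(60025, 16) ≈ 3751.6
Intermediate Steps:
Function('p')(T) = Mul(-1, T)
S = 18 (S = Mul(Mul(1, Mul(-1, 6)), -3) = Mul(Mul(1, -6), -3) = Mul(-6, -3) = 18)
Function('o')(v) = Mul(4, Pow(v, 2)) (Function('o')(v) = Mul(4, Mul(1, Pow(v, 2))) = Mul(4, Pow(v, 2)))
Pow(Add(Mul(173, Pow(Function('o')(1), -1)), S), 2) = Pow(Add(Mul(173, Pow(Mul(4, Pow(1, 2)), -1)), 18), 2) = Pow(Add(Mul(173, Pow(Mul(4, 1), -1)), 18), 2) = Pow(Add(Mul(173, Pow(4, -1)), 18), 2) = Pow(Add(Mul(173, Rational(1, 4)), 18), 2) = Pow(Add(Rational(173, 4), 18), 2) = Pow(Rational(245, 4), 2) = Rational(60025, 16)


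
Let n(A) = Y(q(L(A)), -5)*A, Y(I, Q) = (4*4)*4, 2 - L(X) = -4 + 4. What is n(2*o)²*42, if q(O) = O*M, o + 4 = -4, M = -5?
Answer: 44040192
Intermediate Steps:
o = -8 (o = -4 - 4 = -8)
L(X) = 2 (L(X) = 2 - (-4 + 4) = 2 - 1*0 = 2 + 0 = 2)
q(O) = -5*O (q(O) = O*(-5) = -5*O)
Y(I, Q) = 64 (Y(I, Q) = 16*4 = 64)
n(A) = 64*A
n(2*o)²*42 = (64*(2*(-8)))²*42 = (64*(-16))²*42 = (-1024)²*42 = 1048576*42 = 44040192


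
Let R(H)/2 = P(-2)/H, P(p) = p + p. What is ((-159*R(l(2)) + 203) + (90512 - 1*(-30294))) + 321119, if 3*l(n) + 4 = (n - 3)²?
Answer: 440856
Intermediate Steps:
P(p) = 2*p
l(n) = -4/3 + (-3 + n)²/3 (l(n) = -4/3 + (n - 3)²/3 = -4/3 + (-3 + n)²/3)
R(H) = -8/H (R(H) = 2*((2*(-2))/H) = 2*(-4/H) = -8/H)
((-159*R(l(2)) + 203) + (90512 - 1*(-30294))) + 321119 = ((-(-1272)/(-4/3 + (-3 + 2)²/3) + 203) + (90512 - 1*(-30294))) + 321119 = ((-(-1272)/(-4/3 + (⅓)*(-1)²) + 203) + (90512 + 30294)) + 321119 = ((-(-1272)/(-4/3 + (⅓)*1) + 203) + 120806) + 321119 = ((-(-1272)/(-4/3 + ⅓) + 203) + 120806) + 321119 = ((-(-1272)/(-1) + 203) + 120806) + 321119 = ((-(-1272)*(-1) + 203) + 120806) + 321119 = ((-159*8 + 203) + 120806) + 321119 = ((-1272 + 203) + 120806) + 321119 = (-1069 + 120806) + 321119 = 119737 + 321119 = 440856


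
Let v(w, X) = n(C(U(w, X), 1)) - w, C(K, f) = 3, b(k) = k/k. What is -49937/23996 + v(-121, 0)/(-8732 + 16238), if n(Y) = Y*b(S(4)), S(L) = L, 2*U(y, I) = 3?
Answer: -185925809/90056988 ≈ -2.0645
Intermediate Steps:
U(y, I) = 3/2 (U(y, I) = (½)*3 = 3/2)
b(k) = 1
n(Y) = Y (n(Y) = Y*1 = Y)
v(w, X) = 3 - w
-49937/23996 + v(-121, 0)/(-8732 + 16238) = -49937/23996 + (3 - 1*(-121))/(-8732 + 16238) = -49937*1/23996 + (3 + 121)/7506 = -49937/23996 + 124*(1/7506) = -49937/23996 + 62/3753 = -185925809/90056988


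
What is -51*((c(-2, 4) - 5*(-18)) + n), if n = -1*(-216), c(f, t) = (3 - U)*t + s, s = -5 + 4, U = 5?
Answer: -15147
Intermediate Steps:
s = -1
c(f, t) = -1 - 2*t (c(f, t) = (3 - 1*5)*t - 1 = (3 - 5)*t - 1 = -2*t - 1 = -1 - 2*t)
n = 216
-51*((c(-2, 4) - 5*(-18)) + n) = -51*(((-1 - 2*4) - 5*(-18)) + 216) = -51*(((-1 - 8) + 90) + 216) = -51*((-9 + 90) + 216) = -51*(81 + 216) = -51*297 = -15147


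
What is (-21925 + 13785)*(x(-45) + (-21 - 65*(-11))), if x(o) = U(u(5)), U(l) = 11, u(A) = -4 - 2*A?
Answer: -5738700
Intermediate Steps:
x(o) = 11
(-21925 + 13785)*(x(-45) + (-21 - 65*(-11))) = (-21925 + 13785)*(11 + (-21 - 65*(-11))) = -8140*(11 + (-21 + 715)) = -8140*(11 + 694) = -8140*705 = -5738700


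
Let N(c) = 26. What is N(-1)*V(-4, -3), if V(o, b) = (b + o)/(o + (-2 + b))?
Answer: 182/9 ≈ 20.222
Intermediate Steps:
V(o, b) = (b + o)/(-2 + b + o)
N(-1)*V(-4, -3) = 26*((-3 - 4)/(-2 - 3 - 4)) = 26*(-7/(-9)) = 26*(-⅑*(-7)) = 26*(7/9) = 182/9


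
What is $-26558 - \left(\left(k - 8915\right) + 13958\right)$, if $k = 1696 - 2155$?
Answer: $-31142$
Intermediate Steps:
$k = -459$
$-26558 - \left(\left(k - 8915\right) + 13958\right) = -26558 - \left(\left(-459 - 8915\right) + 13958\right) = -26558 - \left(-9374 + 13958\right) = -26558 - 4584 = -31142$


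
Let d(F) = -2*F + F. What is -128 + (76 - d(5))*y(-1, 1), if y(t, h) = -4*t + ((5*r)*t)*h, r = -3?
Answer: 1411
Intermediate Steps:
d(F) = -F
y(t, h) = -4*t - 15*h*t (y(t, h) = -4*t + ((5*(-3))*t)*h = -4*t + (-15*t)*h = -4*t - 15*h*t)
-128 + (76 - d(5))*y(-1, 1) = -128 + (76 - (-1)*5)*(-(-4 - 15*1)) = -128 + (76 - 1*(-5))*(-(-4 - 15)) = -128 + (76 + 5)*(-1*(-19)) = -128 + 81*19 = -128 + 1539 = 1411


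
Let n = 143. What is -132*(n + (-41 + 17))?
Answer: -15708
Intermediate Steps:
-132*(n + (-41 + 17)) = -132*(143 + (-41 + 17)) = -132*(143 - 24) = -132*119 = -15708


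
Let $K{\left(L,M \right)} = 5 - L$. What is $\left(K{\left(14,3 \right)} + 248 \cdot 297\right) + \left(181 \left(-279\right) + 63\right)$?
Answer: $23211$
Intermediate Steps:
$\left(K{\left(14,3 \right)} + 248 \cdot 297\right) + \left(181 \left(-279\right) + 63\right) = \left(\left(5 - 14\right) + 248 \cdot 297\right) + \left(181 \left(-279\right) + 63\right) = \left(\left(5 - 14\right) + 73656\right) + \left(-50499 + 63\right) = \left(-9 + 73656\right) - 50436 = 73647 - 50436 = 23211$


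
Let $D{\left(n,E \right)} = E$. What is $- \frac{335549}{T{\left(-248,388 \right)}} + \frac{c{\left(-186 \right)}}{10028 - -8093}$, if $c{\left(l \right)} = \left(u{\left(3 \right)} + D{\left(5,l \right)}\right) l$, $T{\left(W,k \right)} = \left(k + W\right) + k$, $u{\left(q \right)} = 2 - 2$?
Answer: $- \frac{6062216741}{9567888} \approx -633.6$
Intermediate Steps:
$u{\left(q \right)} = 0$ ($u{\left(q \right)} = 2 - 2 = 0$)
$T{\left(W,k \right)} = W + 2 k$ ($T{\left(W,k \right)} = \left(W + k\right) + k = W + 2 k$)
$c{\left(l \right)} = l^{2}$ ($c{\left(l \right)} = \left(0 + l\right) l = l l = l^{2}$)
$- \frac{335549}{T{\left(-248,388 \right)}} + \frac{c{\left(-186 \right)}}{10028 - -8093} = - \frac{335549}{-248 + 2 \cdot 388} + \frac{\left(-186\right)^{2}}{10028 - -8093} = - \frac{335549}{-248 + 776} + \frac{34596}{10028 + 8093} = - \frac{335549}{528} + \frac{34596}{18121} = - \frac{6062216741}{9567888}$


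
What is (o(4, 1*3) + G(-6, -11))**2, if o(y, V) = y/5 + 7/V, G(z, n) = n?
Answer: 13924/225 ≈ 61.884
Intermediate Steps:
o(y, V) = 7/V + y/5 (o(y, V) = y*(1/5) + 7/V = y/5 + 7/V = 7/V + y/5)
(o(4, 1*3) + G(-6, -11))**2 = ((7/((1*3)) + (1/5)*4) - 11)**2 = ((7/3 + 4/5) - 11)**2 = (47/15 - 11)**2 = (-118/15)**2 = 13924/225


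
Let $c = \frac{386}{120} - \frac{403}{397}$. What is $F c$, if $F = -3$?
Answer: $- \frac{52441}{7940} \approx -6.6047$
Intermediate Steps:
$c = \frac{52441}{23820}$ ($c = 386 \cdot \frac{1}{120} - \frac{403}{397} = \frac{193}{60} - \frac{403}{397} = \frac{52441}{23820} \approx 2.2016$)
$F c = \left(-3\right) \frac{52441}{23820} = - \frac{52441}{7940}$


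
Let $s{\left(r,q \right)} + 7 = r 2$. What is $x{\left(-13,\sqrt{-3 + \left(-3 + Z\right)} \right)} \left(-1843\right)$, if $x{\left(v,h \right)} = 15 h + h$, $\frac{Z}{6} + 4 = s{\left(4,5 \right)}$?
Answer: $- 58976 i \sqrt{6} \approx - 1.4446 \cdot 10^{5} i$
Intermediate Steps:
$s{\left(r,q \right)} = -7 + 2 r$ ($s{\left(r,q \right)} = -7 + r 2 = -7 + 2 r$)
$Z = -18$ ($Z = -24 + 6 \left(-7 + 2 \cdot 4\right) = -24 + 6 \left(-7 + 8\right) = -24 + 6 \cdot 1 = -24 + 6 = -18$)
$x{\left(v,h \right)} = 16 h$
$x{\left(-13,\sqrt{-3 + \left(-3 + Z\right)} \right)} \left(-1843\right) = 16 \sqrt{-3 - 21} \left(-1843\right) = 16 \sqrt{-24} \left(-1843\right) = 16 \cdot 2 i \sqrt{6} \left(-1843\right) = 32 i \sqrt{6} \left(-1843\right) = - 58976 i \sqrt{6}$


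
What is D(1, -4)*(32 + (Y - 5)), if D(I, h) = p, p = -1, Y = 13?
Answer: -40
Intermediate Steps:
D(I, h) = -1
D(1, -4)*(32 + (Y - 5)) = -(32 + (13 - 5)) = -(32 + 8) = -1*40 = -40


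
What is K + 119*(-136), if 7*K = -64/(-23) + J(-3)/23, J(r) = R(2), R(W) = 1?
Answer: -2605559/161 ≈ -16184.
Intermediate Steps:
J(r) = 1
K = 65/161 (K = (-64/(-23) + 1/23)/7 = (-64*(-1/23) + 1*(1/23))/7 = (64/23 + 1/23)/7 = (⅐)*(65/23) = 65/161 ≈ 0.40373)
K + 119*(-136) = 65/161 + 119*(-136) = 65/161 - 16184 = -2605559/161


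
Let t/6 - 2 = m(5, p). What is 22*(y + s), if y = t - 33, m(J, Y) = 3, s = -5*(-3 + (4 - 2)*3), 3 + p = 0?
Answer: -396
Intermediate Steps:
p = -3 (p = -3 + 0 = -3)
s = -15 (s = -5*(-3 + 2*3) = -5*(-3 + 6) = -5*3 = -15)
t = 30 (t = 12 + 6*3 = 12 + 18 = 30)
y = -3 (y = 30 - 33 = -3)
22*(y + s) = 22*(-3 - 15) = 22*(-18) = -396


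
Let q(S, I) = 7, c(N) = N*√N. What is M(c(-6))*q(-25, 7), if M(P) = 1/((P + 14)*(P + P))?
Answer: -7/824 + 49*I*√6/14832 ≈ -0.0084952 + 0.0080923*I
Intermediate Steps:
c(N) = N^(3/2)
M(P) = 1/(2*P*(14 + P)) (M(P) = 1/((14 + P)*(2*P)) = 1/(2*P*(14 + P)))
M(c(-6))*q(-25, 7) = (1/(2*((-6)^(3/2))*(14 + (-6)^(3/2))))*7 = (1/(2*((-6*I*√6))*(14 - 6*I*√6)))*7 = ((I*√6/36)/(2*(14 - 6*I*√6)))*7 = (I*√6/(72*(14 - 6*I*√6)))*7 = 7*I*√6/(72*(14 - 6*I*√6))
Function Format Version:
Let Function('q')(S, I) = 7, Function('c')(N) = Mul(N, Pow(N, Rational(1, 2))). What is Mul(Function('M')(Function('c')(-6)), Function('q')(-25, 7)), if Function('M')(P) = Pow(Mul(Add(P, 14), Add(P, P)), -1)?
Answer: Add(Rational(-7, 824), Mul(Rational(49, 14832), I, Pow(6, Rational(1, 2)))) ≈ Add(-0.0084952, Mul(0.0080923, I))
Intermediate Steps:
Function('c')(N) = Pow(N, Rational(3, 2))
Function('M')(P) = Mul(Rational(1, 2), Pow(P, -1), Pow(Add(14, P), -1)) (Function('M')(P) = Pow(Mul(Add(14, P), Mul(2, P)), -1) = Pow(Mul(2, P, Add(14, P)), -1) = Mul(Rational(1, 2), Pow(P, -1), Pow(Add(14, P), -1)))
Mul(Function('M')(Function('c')(-6)), Function('q')(-25, 7)) = Mul(Mul(Rational(1, 2), Pow(Pow(-6, Rational(3, 2)), -1), Pow(Add(14, Pow(-6, Rational(3, 2))), -1)), 7) = Mul(Mul(Rational(1, 2), Pow(Mul(-6, I, Pow(6, Rational(1, 2))), -1), Pow(Add(14, Mul(-6, I, Pow(6, Rational(1, 2)))), -1)), 7) = Mul(Mul(Rational(1, 2), Mul(Rational(1, 36), I, Pow(6, Rational(1, 2))), Pow(Add(14, Mul(-6, I, Pow(6, Rational(1, 2)))), -1)), 7) = Mul(Mul(Rational(1, 72), I, Pow(6, Rational(1, 2)), Pow(Add(14, Mul(-6, I, Pow(6, Rational(1, 2)))), -1)), 7) = Mul(Rational(7, 72), I, Pow(6, Rational(1, 2)), Pow(Add(14, Mul(-6, I, Pow(6, Rational(1, 2)))), -1))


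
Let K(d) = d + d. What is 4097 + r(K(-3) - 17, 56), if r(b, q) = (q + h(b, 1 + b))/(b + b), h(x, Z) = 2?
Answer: 94202/23 ≈ 4095.7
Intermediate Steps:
K(d) = 2*d
r(b, q) = (2 + q)/(2*b) (r(b, q) = (q + 2)/(b + b) = (2 + q)/((2*b)) = (2 + q)*(1/(2*b)) = (2 + q)/(2*b))
4097 + r(K(-3) - 17, 56) = 4097 + (2 + 56)/(2*(2*(-3) - 17)) = 4097 + (1/2)*58/(-6 - 17) = 4097 + (1/2)*58/(-23) = 4097 + (1/2)*(-1/23)*58 = 4097 - 29/23 = 94202/23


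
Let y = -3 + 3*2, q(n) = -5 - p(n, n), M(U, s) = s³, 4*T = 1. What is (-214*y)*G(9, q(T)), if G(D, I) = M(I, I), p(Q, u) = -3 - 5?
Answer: -17334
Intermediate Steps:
T = ¼ (T = (¼)*1 = ¼ ≈ 0.25000)
p(Q, u) = -8
q(n) = 3 (q(n) = -5 - 1*(-8) = -5 + 8 = 3)
G(D, I) = I³
y = 3 (y = -3 + 6 = 3)
(-214*y)*G(9, q(T)) = -214*3*3³ = -642*27 = -17334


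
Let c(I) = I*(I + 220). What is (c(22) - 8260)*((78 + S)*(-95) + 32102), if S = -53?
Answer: -87278472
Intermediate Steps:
c(I) = I*(220 + I)
(c(22) - 8260)*((78 + S)*(-95) + 32102) = (22*(220 + 22) - 8260)*((78 - 53)*(-95) + 32102) = (22*242 - 8260)*(25*(-95) + 32102) = (5324 - 8260)*(-2375 + 32102) = -2936*29727 = -87278472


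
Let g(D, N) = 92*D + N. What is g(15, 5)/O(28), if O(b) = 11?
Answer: 1385/11 ≈ 125.91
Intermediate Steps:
g(D, N) = N + 92*D
g(15, 5)/O(28) = (5 + 92*15)/11 = (5 + 1380)*(1/11) = 1385*(1/11) = 1385/11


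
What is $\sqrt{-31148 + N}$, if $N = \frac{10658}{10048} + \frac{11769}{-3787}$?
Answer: $\frac{3 i \sqrt{78304385593886214}}{4756472} \approx 176.49 i$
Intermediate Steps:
$N = - \frac{38946533}{19025888}$ ($N = 10658 \cdot \frac{1}{10048} + 11769 \left(- \frac{1}{3787}\right) = \frac{5329}{5024} - \frac{11769}{3787} = - \frac{38946533}{19025888} \approx -2.047$)
$\sqrt{-31148 + N} = \sqrt{-31148 - \frac{38946533}{19025888}} = \sqrt{- \frac{592657305957}{19025888}} = \frac{3 i \sqrt{78304385593886214}}{4756472}$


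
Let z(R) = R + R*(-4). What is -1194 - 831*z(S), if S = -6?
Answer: -16152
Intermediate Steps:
z(R) = -3*R (z(R) = R - 4*R = -3*R)
-1194 - 831*z(S) = -1194 - (-2493)*(-6) = -1194 - 831*18 = -1194 - 14958 = -16152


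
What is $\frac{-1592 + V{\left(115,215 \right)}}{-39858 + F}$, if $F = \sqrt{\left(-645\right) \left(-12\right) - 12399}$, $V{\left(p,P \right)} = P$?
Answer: $\frac{18294822}{529554941} + \frac{459 i \sqrt{4659}}{529554941} \approx 0.034548 + 5.9163 \cdot 10^{-5} i$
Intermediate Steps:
$F = i \sqrt{4659}$ ($F = \sqrt{7740 - 12399} = \sqrt{-4659} = i \sqrt{4659} \approx 68.257 i$)
$\frac{-1592 + V{\left(115,215 \right)}}{-39858 + F} = \frac{-1592 + 215}{-39858 + i \sqrt{4659}} = - \frac{1377}{-39858 + i \sqrt{4659}}$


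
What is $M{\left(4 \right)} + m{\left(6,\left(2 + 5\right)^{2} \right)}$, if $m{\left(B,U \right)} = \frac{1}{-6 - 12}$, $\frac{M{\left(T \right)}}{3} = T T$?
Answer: $\frac{863}{18} \approx 47.944$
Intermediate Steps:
$M{\left(T \right)} = 3 T^{2}$ ($M{\left(T \right)} = 3 T T = 3 T^{2}$)
$m{\left(B,U \right)} = - \frac{1}{18}$ ($m{\left(B,U \right)} = \frac{1}{-18} = - \frac{1}{18}$)
$M{\left(4 \right)} + m{\left(6,\left(2 + 5\right)^{2} \right)} = 3 \cdot 4^{2} - \frac{1}{18} = 3 \cdot 16 - \frac{1}{18} = 48 - \frac{1}{18} = \frac{863}{18}$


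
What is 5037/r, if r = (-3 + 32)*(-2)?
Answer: -5037/58 ≈ -86.845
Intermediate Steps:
r = -58 (r = 29*(-2) = -58)
5037/r = 5037/(-58) = 5037*(-1/58) = -5037/58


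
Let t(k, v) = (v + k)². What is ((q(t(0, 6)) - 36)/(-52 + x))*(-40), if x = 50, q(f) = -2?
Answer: -760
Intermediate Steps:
t(k, v) = (k + v)²
((q(t(0, 6)) - 36)/(-52 + x))*(-40) = ((-2 - 36)/(-52 + 50))*(-40) = -38/(-2)*(-40) = -38*(-½)*(-40) = 19*(-40) = -760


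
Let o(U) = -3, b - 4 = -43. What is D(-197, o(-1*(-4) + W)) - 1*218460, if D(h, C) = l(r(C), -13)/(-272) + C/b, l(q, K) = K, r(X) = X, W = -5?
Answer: -772474119/3536 ≈ -2.1846e+5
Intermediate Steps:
b = -39 (b = 4 - 43 = -39)
D(h, C) = 13/272 - C/39 (D(h, C) = -13/(-272) + C/(-39) = -13*(-1/272) + C*(-1/39) = 13/272 - C/39)
D(-197, o(-1*(-4) + W)) - 1*218460 = (13/272 - 1/39*(-3)) - 1*218460 = (13/272 + 1/13) - 218460 = 441/3536 - 218460 = -772474119/3536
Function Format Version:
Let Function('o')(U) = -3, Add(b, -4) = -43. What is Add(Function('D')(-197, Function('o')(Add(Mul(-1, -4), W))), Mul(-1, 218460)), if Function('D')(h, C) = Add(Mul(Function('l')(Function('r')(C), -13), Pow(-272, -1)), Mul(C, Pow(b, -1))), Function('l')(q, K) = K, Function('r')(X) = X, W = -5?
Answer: Rational(-772474119, 3536) ≈ -2.1846e+5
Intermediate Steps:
b = -39 (b = Add(4, -43) = -39)
Function('D')(h, C) = Add(Rational(13, 272), Mul(Rational(-1, 39), C)) (Function('D')(h, C) = Add(Mul(-13, Pow(-272, -1)), Mul(C, Pow(-39, -1))) = Add(Mul(-13, Rational(-1, 272)), Mul(C, Rational(-1, 39))) = Add(Rational(13, 272), Mul(Rational(-1, 39), C)))
Add(Function('D')(-197, Function('o')(Add(Mul(-1, -4), W))), Mul(-1, 218460)) = Add(Add(Rational(13, 272), Mul(Rational(-1, 39), -3)), Mul(-1, 218460)) = Add(Add(Rational(13, 272), Rational(1, 13)), -218460) = Add(Rational(441, 3536), -218460) = Rational(-772474119, 3536)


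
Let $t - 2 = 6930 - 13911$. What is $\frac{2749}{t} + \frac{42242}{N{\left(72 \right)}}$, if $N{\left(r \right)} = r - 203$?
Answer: $- \frac{295167037}{914249} \approx -322.85$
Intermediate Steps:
$N{\left(r \right)} = -203 + r$
$t = -6979$ ($t = 2 + \left(6930 - 13911\right) = 2 - 6981 = -6979$)
$\frac{2749}{t} + \frac{42242}{N{\left(72 \right)}} = \frac{2749}{-6979} + \frac{42242}{-203 + 72} = 2749 \left(- \frac{1}{6979}\right) + \frac{42242}{-131} = - \frac{2749}{6979} + 42242 \left(- \frac{1}{131}\right) = - \frac{2749}{6979} - \frac{42242}{131} = - \frac{295167037}{914249}$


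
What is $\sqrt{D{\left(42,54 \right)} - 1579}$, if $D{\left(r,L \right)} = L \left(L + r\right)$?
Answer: $\sqrt{3605} \approx 60.042$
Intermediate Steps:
$\sqrt{D{\left(42,54 \right)} - 1579} = \sqrt{54 \left(54 + 42\right) - 1579} = \sqrt{54 \cdot 96 - 1579} = \sqrt{5184 - 1579} = \sqrt{3605}$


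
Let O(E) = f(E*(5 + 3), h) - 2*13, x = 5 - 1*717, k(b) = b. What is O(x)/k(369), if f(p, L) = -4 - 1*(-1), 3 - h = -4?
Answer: -29/369 ≈ -0.078591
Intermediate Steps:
h = 7 (h = 3 - 1*(-4) = 3 + 4 = 7)
f(p, L) = -3 (f(p, L) = -4 + 1 = -3)
x = -712 (x = 5 - 717 = -712)
O(E) = -29 (O(E) = -3 - 2*13 = -3 - 26 = -29)
O(x)/k(369) = -29/369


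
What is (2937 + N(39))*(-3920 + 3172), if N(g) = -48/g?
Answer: -28547420/13 ≈ -2.1960e+6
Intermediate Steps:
(2937 + N(39))*(-3920 + 3172) = (2937 - 48/39)*(-3920 + 3172) = (2937 - 48*1/39)*(-748) = (2937 - 16/13)*(-748) = (38165/13)*(-748) = -28547420/13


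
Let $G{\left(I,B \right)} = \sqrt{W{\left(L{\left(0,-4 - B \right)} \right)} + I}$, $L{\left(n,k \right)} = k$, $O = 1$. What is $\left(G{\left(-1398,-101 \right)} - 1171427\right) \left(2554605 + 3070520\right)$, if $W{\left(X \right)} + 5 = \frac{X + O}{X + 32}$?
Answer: $-6589423303375 + \frac{5625125 i \sqrt{23334681}}{129} \approx -6.5894 \cdot 10^{12} + 2.1064 \cdot 10^{8} i$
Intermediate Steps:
$W{\left(X \right)} = -5 + \frac{1 + X}{32 + X}$ ($W{\left(X \right)} = -5 + \frac{X + 1}{X + 32} = -5 + \frac{1 + X}{32 + X}$)
$G{\left(I,B \right)} = \sqrt{I + \frac{-143 + 4 B}{28 - B}}$ ($G{\left(I,B \right)} = \sqrt{\frac{-159 - 4 \left(-4 - B\right)}{32 - \left(4 + B\right)} + I} = \sqrt{\frac{-159 + \left(16 + 4 B\right)}{28 - B} + I} = \sqrt{\frac{-143 + 4 B}{28 - B} + I} = \sqrt{I + \frac{-143 + 4 B}{28 - B}}$)
$\left(G{\left(-1398,-101 \right)} - 1171427\right) \left(2554605 + 3070520\right) = \left(\sqrt{\frac{143 - -404 - 1398 \left(-28 - 101\right)}{-28 - 101}} - 1171427\right) \left(2554605 + 3070520\right) = \left(\sqrt{\frac{143 + 404 - -180342}{-129}} - 1171427\right) 5625125 = \left(\sqrt{- \frac{143 + 404 + 180342}{129}} - 1171427\right) 5625125 = \left(\sqrt{\left(- \frac{1}{129}\right) 180889} - 1171427\right) 5625125 = \left(\sqrt{- \frac{180889}{129}} - 1171427\right) 5625125 = \left(\frac{i \sqrt{23334681}}{129} - 1171427\right) 5625125 = \left(-1171427 + \frac{i \sqrt{23334681}}{129}\right) 5625125 = -6589423303375 + \frac{5625125 i \sqrt{23334681}}{129}$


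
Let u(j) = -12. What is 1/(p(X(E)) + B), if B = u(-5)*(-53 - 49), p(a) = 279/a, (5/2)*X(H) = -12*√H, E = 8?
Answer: 69632/85205543 + 2480*√2/255616629 ≈ 0.00083094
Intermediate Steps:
X(H) = -24*√H/5 (X(H) = 2*(-12*√H)/5 = -24*√H/5)
B = 1224 (B = -12*(-53 - 49) = -12*(-102) = 1224)
1/(p(X(E)) + B) = 1/(279/((-48*√2/5)) + 1224) = 1/(279*(-5*√2/96) + 1224) = 1/(-465*√2/32 + 1224) = 1/(1224 - 465*√2/32)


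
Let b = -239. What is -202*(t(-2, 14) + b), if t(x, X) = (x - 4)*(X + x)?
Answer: 62822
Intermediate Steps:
t(x, X) = (-4 + x)*(X + x)
-202*(t(-2, 14) + b) = -202*(((-2)² - 4*14 - 4*(-2) + 14*(-2)) - 239) = -202*((4 - 56 + 8 - 28) - 239) = -202*(-72 - 239) = -202*(-311) = 62822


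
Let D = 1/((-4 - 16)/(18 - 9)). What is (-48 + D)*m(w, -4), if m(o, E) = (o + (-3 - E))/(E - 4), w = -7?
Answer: -2907/80 ≈ -36.338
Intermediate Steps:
m(o, E) = (-3 + o - E)/(-4 + E)
D = -9/20 (D = 1/(-20/9) = -9/20 ≈ -0.45000)
(-48 + D)*m(w, -4) = (-48 - 9/20)*((-3 - 7 - 1*(-4))/(-4 - 4)) = -969*(-3 - 7 + 4)/(20*(-8)) = -(-969)*(-6)/160 = -969/20*¾ = -2907/80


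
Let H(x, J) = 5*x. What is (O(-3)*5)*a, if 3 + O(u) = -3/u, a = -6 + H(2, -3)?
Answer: -40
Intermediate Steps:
a = 4 (a = -6 + 5*2 = -6 + 10 = 4)
O(u) = -3 - 3/u
(O(-3)*5)*a = ((-3 - 3/(-3))*5)*4 = ((-3 - 3*(-⅓))*5)*4 = ((-3 + 1)*5)*4 = -2*5*4 = -10*4 = -40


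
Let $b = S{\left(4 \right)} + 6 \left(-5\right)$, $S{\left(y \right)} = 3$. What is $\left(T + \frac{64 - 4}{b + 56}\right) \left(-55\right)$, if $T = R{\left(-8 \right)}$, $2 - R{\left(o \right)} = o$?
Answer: $- \frac{19250}{29} \approx -663.79$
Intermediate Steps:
$R{\left(o \right)} = 2 - o$
$T = 10$ ($T = 2 - -8 = 2 + 8 = 10$)
$b = -27$ ($b = 3 + 6 \left(-5\right) = 3 - 30 = -27$)
$\left(T + \frac{64 - 4}{b + 56}\right) \left(-55\right) = \left(10 + \frac{64 - 4}{-27 + 56}\right) \left(-55\right) = \left(10 + \frac{60}{29}\right) \left(-55\right) = \frac{350}{29} \left(-55\right) = - \frac{19250}{29}$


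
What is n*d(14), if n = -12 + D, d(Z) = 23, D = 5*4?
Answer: 184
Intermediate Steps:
D = 20
n = 8 (n = -12 + 20 = 8)
n*d(14) = 8*23 = 184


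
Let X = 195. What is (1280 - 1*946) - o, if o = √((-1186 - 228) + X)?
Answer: 334 - I*√1219 ≈ 334.0 - 34.914*I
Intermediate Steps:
o = I*√1219 (o = √((-1186 - 228) + 195) = √(-1414 + 195) = √(-1219) = I*√1219 ≈ 34.914*I)
(1280 - 1*946) - o = (1280 - 1*946) - I*√1219 = (1280 - 946) - I*√1219 = 334 - I*√1219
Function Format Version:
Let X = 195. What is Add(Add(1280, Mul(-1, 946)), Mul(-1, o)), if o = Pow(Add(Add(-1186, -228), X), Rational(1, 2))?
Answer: Add(334, Mul(-1, I, Pow(1219, Rational(1, 2)))) ≈ Add(334.00, Mul(-34.914, I))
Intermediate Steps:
o = Mul(I, Pow(1219, Rational(1, 2))) (o = Pow(Add(Add(-1186, -228), 195), Rational(1, 2)) = Pow(Add(-1414, 195), Rational(1, 2)) = Pow(-1219, Rational(1, 2)) = Mul(I, Pow(1219, Rational(1, 2))) ≈ Mul(34.914, I))
Add(Add(1280, Mul(-1, 946)), Mul(-1, o)) = Add(Add(1280, Mul(-1, 946)), Mul(-1, Mul(I, Pow(1219, Rational(1, 2))))) = Add(Add(1280, -946), Mul(-1, I, Pow(1219, Rational(1, 2)))) = Add(334, Mul(-1, I, Pow(1219, Rational(1, 2))))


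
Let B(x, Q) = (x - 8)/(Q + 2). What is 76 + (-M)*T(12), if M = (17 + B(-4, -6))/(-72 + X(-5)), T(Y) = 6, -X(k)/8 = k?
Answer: 319/4 ≈ 79.750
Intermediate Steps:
X(k) = -8*k
B(x, Q) = (-8 + x)/(2 + Q)
M = -5/8 (M = (17 + (-8 - 4)/(2 - 6))/(-72 - 8*(-5)) = (17 - 12/(-4))/(-72 + 40) = (17 - 1/4*(-12))/(-32) = (17 + 3)*(-1/32) = 20*(-1/32) = -5/8 ≈ -0.62500)
76 + (-M)*T(12) = 76 - 1*(-5/8)*6 = 76 + (5/8)*6 = 76 + 15/4 = 319/4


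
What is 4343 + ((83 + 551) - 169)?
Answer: 4808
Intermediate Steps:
4343 + ((83 + 551) - 169) = 4343 + (634 - 169) = 4343 + 465 = 4808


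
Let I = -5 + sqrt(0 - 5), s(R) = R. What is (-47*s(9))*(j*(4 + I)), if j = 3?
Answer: 1269 - 1269*I*sqrt(5) ≈ 1269.0 - 2837.6*I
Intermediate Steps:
I = -5 + I*sqrt(5) (I = -5 + sqrt(-5) = -5 + I*sqrt(5) ≈ -5.0 + 2.2361*I)
(-47*s(9))*(j*(4 + I)) = (-47*9)*(3*(4 + (-5 + I*sqrt(5)))) = -1269*(-1 + I*sqrt(5)) = -423*(-3 + 3*I*sqrt(5)) = 1269 - 1269*I*sqrt(5)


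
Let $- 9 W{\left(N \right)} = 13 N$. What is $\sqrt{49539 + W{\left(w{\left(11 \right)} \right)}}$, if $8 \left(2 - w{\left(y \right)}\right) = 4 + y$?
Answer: $\frac{\sqrt{7133590}}{12} \approx 222.57$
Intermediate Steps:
$w{\left(y \right)} = \frac{3}{2} - \frac{y}{8}$ ($w{\left(y \right)} = 2 - \frac{4 + y}{8} = 2 - \left(\frac{1}{2} + \frac{y}{8}\right) = \frac{3}{2} - \frac{y}{8}$)
$W{\left(N \right)} = - \frac{13 N}{9}$
$\sqrt{49539 + W{\left(w{\left(11 \right)} \right)}} = \sqrt{49539 - \frac{13 \left(\frac{3}{2} - \frac{11}{8}\right)}{9}} = \sqrt{49539 - \frac{13}{72}} = \sqrt{\frac{3566795}{72}} = \frac{\sqrt{7133590}}{12}$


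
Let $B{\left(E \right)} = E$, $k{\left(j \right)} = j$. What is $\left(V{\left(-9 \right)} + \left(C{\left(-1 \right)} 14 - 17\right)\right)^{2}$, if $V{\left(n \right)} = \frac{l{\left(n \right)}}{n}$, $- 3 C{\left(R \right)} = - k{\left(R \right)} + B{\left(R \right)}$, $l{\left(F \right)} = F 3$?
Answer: $196$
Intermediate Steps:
$l{\left(F \right)} = 3 F$
$C{\left(R \right)} = 0$ ($C{\left(R \right)} = - \frac{- R + R}{3} = \left(- \frac{1}{3}\right) 0 = 0$)
$V{\left(n \right)} = 3$ ($V{\left(n \right)} = \frac{3 n}{n} = 3$)
$\left(V{\left(-9 \right)} + \left(C{\left(-1 \right)} 14 - 17\right)\right)^{2} = \left(3 + \left(0 \cdot 14 - 17\right)\right)^{2} = \left(3 + \left(0 - 17\right)\right)^{2} = \left(3 - 17\right)^{2} = \left(-14\right)^{2} = 196$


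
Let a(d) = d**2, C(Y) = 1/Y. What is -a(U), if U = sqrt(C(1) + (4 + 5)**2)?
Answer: -82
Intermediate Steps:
U = sqrt(82) (U = sqrt(1/1 + (4 + 5)**2) = sqrt(1 + 9**2) = sqrt(1 + 81) = sqrt(82) ≈ 9.0554)
-a(U) = -(sqrt(82))**2 = -1*82 = -82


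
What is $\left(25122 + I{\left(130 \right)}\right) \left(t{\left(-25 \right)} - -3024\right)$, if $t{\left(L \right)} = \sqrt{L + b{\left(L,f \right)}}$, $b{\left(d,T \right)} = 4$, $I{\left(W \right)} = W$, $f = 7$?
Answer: $76362048 + 25252 i \sqrt{21} \approx 7.6362 \cdot 10^{7} + 1.1572 \cdot 10^{5} i$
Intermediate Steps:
$t{\left(L \right)} = \sqrt{4 + L}$ ($t{\left(L \right)} = \sqrt{L + 4} = \sqrt{4 + L}$)
$\left(25122 + I{\left(130 \right)}\right) \left(t{\left(-25 \right)} - -3024\right) = \left(25122 + 130\right) \left(\sqrt{4 - 25} - -3024\right) = 25252 \left(\sqrt{-21} + 3024\right) = 25252 \left(i \sqrt{21} + 3024\right) = 25252 \left(3024 + i \sqrt{21}\right) = 76362048 + 25252 i \sqrt{21}$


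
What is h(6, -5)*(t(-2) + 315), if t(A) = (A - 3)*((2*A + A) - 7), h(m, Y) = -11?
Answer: -4180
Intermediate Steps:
t(A) = (-7 + 3*A)*(-3 + A) (t(A) = (-3 + A)*(3*A - 7) = (-3 + A)*(-7 + 3*A) = (-7 + 3*A)*(-3 + A))
h(6, -5)*(t(-2) + 315) = -11*((21 - 16*(-2) + 3*(-2)²) + 315) = -11*((21 + 32 + 3*4) + 315) = -11*((21 + 32 + 12) + 315) = -11*(65 + 315) = -11*380 = -4180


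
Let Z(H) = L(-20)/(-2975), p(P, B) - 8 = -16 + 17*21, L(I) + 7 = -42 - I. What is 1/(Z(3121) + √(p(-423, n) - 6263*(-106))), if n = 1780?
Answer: -86275/5878824091034 + 26551875*√73803/5878824091034 ≈ 0.0012270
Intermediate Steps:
L(I) = -49 - I (L(I) = -7 + (-42 - I) = -49 - I)
p(P, B) = 349 (p(P, B) = 8 + (-16 + 17*21) = 8 + (-16 + 357) = 8 + 341 = 349)
Z(H) = 29/2975 (Z(H) = (-49 - 1*(-20))/(-2975) = (-49 + 20)*(-1/2975) = -29*(-1/2975) = 29/2975)
1/(Z(3121) + √(p(-423, n) - 6263*(-106))) = 1/(29/2975 + √(349 - 6263*(-106))) = 1/(29/2975 + √(349 + 663878)) = 1/(29/2975 + √664227) = 1/(29/2975 + 3*√73803)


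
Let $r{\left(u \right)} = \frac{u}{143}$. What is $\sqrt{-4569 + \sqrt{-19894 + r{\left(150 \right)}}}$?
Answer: $\frac{\sqrt{-93431481 + 286 i \sqrt{101697739}}}{143} \approx 1.0432 + 67.602 i$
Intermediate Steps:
$r{\left(u \right)} = \frac{u}{143}$ ($r{\left(u \right)} = u \frac{1}{143} = \frac{u}{143}$)
$\sqrt{-4569 + \sqrt{-19894 + r{\left(150 \right)}}} = \sqrt{-4569 + \sqrt{-19894 + \frac{1}{143} \cdot 150}} = \sqrt{-4569 + \sqrt{-19894 + \frac{150}{143}}} = \sqrt{-4569 + \sqrt{- \frac{2844692}{143}}} = \sqrt{-4569 + \frac{2 i \sqrt{101697739}}{143}}$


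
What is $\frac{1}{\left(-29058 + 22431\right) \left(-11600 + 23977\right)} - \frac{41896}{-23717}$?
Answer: $\frac{3436409566867}{1945324762743} \approx 1.7665$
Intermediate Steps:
$\frac{1}{\left(-29058 + 22431\right) \left(-11600 + 23977\right)} - \frac{41896}{-23717} = \frac{1}{\left(-6627\right) 12377} - - \frac{41896}{23717} = \left(- \frac{1}{6627}\right) \frac{1}{12377} + \frac{41896}{23717} = - \frac{1}{82022379} + \frac{41896}{23717} = \frac{3436409566867}{1945324762743}$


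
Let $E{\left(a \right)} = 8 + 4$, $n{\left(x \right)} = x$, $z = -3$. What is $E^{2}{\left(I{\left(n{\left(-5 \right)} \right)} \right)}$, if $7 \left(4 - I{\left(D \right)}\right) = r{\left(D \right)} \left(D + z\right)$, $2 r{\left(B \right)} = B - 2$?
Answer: $144$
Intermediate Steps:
$r{\left(B \right)} = -1 + \frac{B}{2}$ ($r{\left(B \right)} = \frac{B - 2}{2} = \frac{-2 + B}{2} = -1 + \frac{B}{2}$)
$I{\left(D \right)} = 4 - \frac{\left(-1 + \frac{D}{2}\right) \left(-3 + D\right)}{7}$ ($I{\left(D \right)} = 4 - \frac{\left(-1 + \frac{D}{2}\right) \left(D - 3\right)}{7} = 4 - \frac{\left(-1 + \frac{D}{2}\right) \left(-3 + D\right)}{7}$)
$E{\left(a \right)} = 12$
$E^{2}{\left(I{\left(n{\left(-5 \right)} \right)} \right)} = 12^{2} = 144$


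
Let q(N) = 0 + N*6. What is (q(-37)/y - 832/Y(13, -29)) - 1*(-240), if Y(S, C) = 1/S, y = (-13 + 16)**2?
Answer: -31802/3 ≈ -10601.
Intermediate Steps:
y = 9 (y = 3**2 = 9)
q(N) = 6*N (q(N) = 0 + 6*N = 6*N)
(q(-37)/y - 832/Y(13, -29)) - 1*(-240) = ((6*(-37))/9 - 832/(1/13)) - 1*(-240) = (-222*1/9 - 832/1/13) + 240 = (-74/3 - 832*13) + 240 = (-74/3 - 10816) + 240 = -32522/3 + 240 = -31802/3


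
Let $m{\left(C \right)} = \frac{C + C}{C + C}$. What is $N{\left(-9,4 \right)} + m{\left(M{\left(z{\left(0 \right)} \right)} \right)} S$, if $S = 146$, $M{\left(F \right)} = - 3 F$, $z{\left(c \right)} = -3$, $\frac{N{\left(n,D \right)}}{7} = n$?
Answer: $83$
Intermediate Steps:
$N{\left(n,D \right)} = 7 n$
$m{\left(C \right)} = 1$ ($m{\left(C \right)} = \frac{2 C}{2 C} = 2 C \frac{1}{2 C} = 1$)
$N{\left(-9,4 \right)} + m{\left(M{\left(z{\left(0 \right)} \right)} \right)} S = 7 \left(-9\right) + 1 \cdot 146 = -63 + 146 = 83$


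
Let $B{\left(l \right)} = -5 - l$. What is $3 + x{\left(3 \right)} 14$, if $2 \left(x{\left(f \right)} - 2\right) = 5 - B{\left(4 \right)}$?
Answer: $129$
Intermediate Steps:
$x{\left(f \right)} = 9$ ($x{\left(f \right)} = 2 + \frac{5 - \left(-5 - 4\right)}{2} = 2 + \frac{5 - -9}{2} = 2 + \frac{5 + 9}{2} = 2 + \frac{1}{2} \cdot 14 = 2 + 7 = 9$)
$3 + x{\left(3 \right)} 14 = 3 + 9 \cdot 14 = 3 + 126 = 129$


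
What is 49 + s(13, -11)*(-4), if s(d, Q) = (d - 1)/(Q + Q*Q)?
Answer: 2671/55 ≈ 48.564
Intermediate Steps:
s(d, Q) = (-1 + d)/(Q + Q**2)
49 + s(13, -11)*(-4) = 49 + ((-1 + 13)/((-11)*(1 - 11)))*(-4) = 49 - 1/11*12/(-10)*(-4) = 49 - 1/11*(-1/10)*12*(-4) = 49 + (6/55)*(-4) = 49 - 24/55 = 2671/55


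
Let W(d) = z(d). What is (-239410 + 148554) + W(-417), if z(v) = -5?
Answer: -90861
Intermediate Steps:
W(d) = -5
(-239410 + 148554) + W(-417) = (-239410 + 148554) - 5 = -90856 - 5 = -90861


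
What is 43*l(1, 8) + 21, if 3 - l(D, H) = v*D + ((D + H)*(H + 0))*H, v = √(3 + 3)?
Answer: -24618 - 43*√6 ≈ -24723.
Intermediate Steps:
v = √6 ≈ 2.4495
l(D, H) = 3 - D*√6 - H²*(D + H) (l(D, H) = 3 - (√6*D + ((D + H)*(H + 0))*H) = 3 - (D*√6 + ((D + H)*H)*H) = 3 - (D*√6 + (H*(D + H))*H) = 3 - (D*√6 + H²*(D + H)) = 3 + (-D*√6 - H²*(D + H)) = 3 - D*√6 - H²*(D + H))
43*l(1, 8) + 21 = 43*(3 - 1*8³ - 1*1*√6 - 1*1*8²) + 21 = 43*(3 - 1*512 - √6 - 1*1*64) + 21 = 43*(3 - 512 - √6 - 64) + 21 = 43*(-573 - √6) + 21 = (-24639 - 43*√6) + 21 = -24618 - 43*√6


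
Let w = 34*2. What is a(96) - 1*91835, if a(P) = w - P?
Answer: -91863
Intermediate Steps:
w = 68
a(P) = 68 - P
a(96) - 1*91835 = (68 - 1*96) - 1*91835 = (68 - 96) - 91835 = -28 - 91835 = -91863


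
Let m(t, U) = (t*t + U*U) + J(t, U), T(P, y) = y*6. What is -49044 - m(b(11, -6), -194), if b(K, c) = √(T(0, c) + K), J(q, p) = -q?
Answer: -86655 + 5*I ≈ -86655.0 + 5.0*I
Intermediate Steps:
T(P, y) = 6*y
b(K, c) = √(K + 6*c) (b(K, c) = √(6*c + K) = √(K + 6*c))
m(t, U) = U² + t² - t (m(t, U) = (t*t + U*U) - t = (t² + U²) - t = (U² + t²) - t = U² + t² - t)
-49044 - m(b(11, -6), -194) = -49044 - ((-194)² + (√(11 + 6*(-6)))² - √(11 + 6*(-6))) = -49044 - (37636 + (√(11 - 36))² - √(11 - 36)) = -49044 - (37636 + (√(-25))² - √(-25)) = -49044 - (37636 + (5*I)² - 5*I) = -49044 - (37636 - 25 - 5*I) = -49044 - (37611 - 5*I) = -49044 + (-37611 + 5*I) = -86655 + 5*I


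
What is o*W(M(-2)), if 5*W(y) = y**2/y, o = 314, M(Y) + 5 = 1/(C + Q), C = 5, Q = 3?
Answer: -6123/20 ≈ -306.15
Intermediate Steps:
M(Y) = -39/8 (M(Y) = -5 + 1/(5 + 3) = -5 + 1/8 = -39/8)
W(y) = y/5 (W(y) = (y**2/y)/5 = y/5)
o*W(M(-2)) = 314*((1/5)*(-39/8)) = 314*(-39/40) = -6123/20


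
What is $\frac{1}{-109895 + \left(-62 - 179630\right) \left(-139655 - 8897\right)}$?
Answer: $\frac{1}{26693496089} \approx 3.7462 \cdot 10^{-11}$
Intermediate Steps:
$\frac{1}{-109895 + \left(-62 - 179630\right) \left(-139655 - 8897\right)} = \frac{1}{-109895 - -26693605984} = \frac{1}{-109895 + 26693605984} = \frac{1}{26693496089}$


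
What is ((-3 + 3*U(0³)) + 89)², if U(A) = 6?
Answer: 10816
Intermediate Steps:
((-3 + 3*U(0³)) + 89)² = ((-3 + 3*6) + 89)² = ((-3 + 18) + 89)² = (15 + 89)² = 104² = 10816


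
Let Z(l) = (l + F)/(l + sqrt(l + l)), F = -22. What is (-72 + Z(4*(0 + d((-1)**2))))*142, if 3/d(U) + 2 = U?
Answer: -69154/7 + 1207*I*sqrt(6)/21 ≈ -9879.1 + 140.79*I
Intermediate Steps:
d(U) = 3/(-2 + U)
Z(l) = (-22 + l)/(l + sqrt(2)*sqrt(l)) (Z(l) = (l - 22)/(l + sqrt(l + l)) = (-22 + l)/(l + sqrt(2*l)) = (-22 + l)/(l + sqrt(2)*sqrt(l)))
(-72 + Z(4*(0 + d((-1)**2))))*142 = (-72 + (-22 + 4*(0 + 3/(-2 + (-1)**2)))/(4*(0 + 3/(-2 + (-1)**2)) + sqrt(2)*sqrt(4*(0 + 3/(-2 + (-1)**2)))))*142 = (-72 + (-22 + 4*(0 + 3/(-2 + 1)))/(4*(0 + 3/(-2 + 1)) + sqrt(2)*sqrt(4*(0 + 3/(-2 + 1)))))*142 = (-72 + (-22 + 4*(0 + 3/(-1)))/(4*(0 + 3/(-1)) + sqrt(2)*sqrt(4*(0 + 3/(-1)))))*142 = (-72 + (-22 + 4*(0 + 3*(-1)))/(4*(0 + 3*(-1)) + sqrt(2)*sqrt(4*(0 + 3*(-1)))))*142 = (-72 + (-22 + 4*(0 - 3))/(4*(0 - 3) + sqrt(2)*sqrt(4*(0 - 3))))*142 = (-72 + (-22 + 4*(-3))/(4*(-3) + sqrt(2)*sqrt(4*(-3))))*142 = (-72 + (-22 - 12)/(-12 + sqrt(2)*sqrt(-12)))*142 = (-72 - 34/(-12 + sqrt(2)*(2*I*sqrt(3))))*142 = (-72 - 34/(-12 + 2*I*sqrt(6)))*142 = -10224 - 4828/(-12 + 2*I*sqrt(6))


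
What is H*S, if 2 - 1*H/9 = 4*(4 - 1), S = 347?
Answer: -31230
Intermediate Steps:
H = -90 (H = 18 - 36*(4 - 1) = 18 - 36*3 = 18 - 9*12 = 18 - 108 = -90)
H*S = -90*347 = -31230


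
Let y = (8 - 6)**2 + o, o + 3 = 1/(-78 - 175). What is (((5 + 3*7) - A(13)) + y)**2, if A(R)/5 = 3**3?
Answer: 746655625/64009 ≈ 11665.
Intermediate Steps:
o = -760/253 (o = -3 + 1/(-78 - 175) = -3 + 1/(-253) = -3 - 1/253 = -760/253 ≈ -3.0040)
A(R) = 135 (A(R) = 5*3**3 = 5*27 = 135)
y = 252/253 (y = (8 - 6)**2 - 760/253 = 2**2 - 760/253 = 4 - 760/253 = 252/253 ≈ 0.99605)
(((5 + 3*7) - A(13)) + y)**2 = (((5 + 3*7) - 1*135) + 252/253)**2 = (((5 + 21) - 135) + 252/253)**2 = ((26 - 135) + 252/253)**2 = (-109 + 252/253)**2 = (-27325/253)**2 = 746655625/64009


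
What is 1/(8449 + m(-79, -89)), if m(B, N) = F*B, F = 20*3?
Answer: 1/3709 ≈ 0.00026961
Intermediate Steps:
F = 60
m(B, N) = 60*B
1/(8449 + m(-79, -89)) = 1/(8449 + 60*(-79)) = 1/(8449 - 4740) = 1/3709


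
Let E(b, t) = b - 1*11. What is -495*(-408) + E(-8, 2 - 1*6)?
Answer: 201941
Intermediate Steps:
E(b, t) = -11 + b (E(b, t) = b - 11 = -11 + b)
-495*(-408) + E(-8, 2 - 1*6) = -495*(-408) + (-11 - 8) = 201960 - 19 = 201941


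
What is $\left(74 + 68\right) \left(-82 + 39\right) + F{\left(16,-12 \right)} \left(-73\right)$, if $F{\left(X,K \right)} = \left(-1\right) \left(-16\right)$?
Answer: $-7274$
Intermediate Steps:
$F{\left(X,K \right)} = 16$
$\left(74 + 68\right) \left(-82 + 39\right) + F{\left(16,-12 \right)} \left(-73\right) = \left(74 + 68\right) \left(-82 + 39\right) + 16 \left(-73\right) = 142 \left(-43\right) - 1168 = -6106 - 1168 = -7274$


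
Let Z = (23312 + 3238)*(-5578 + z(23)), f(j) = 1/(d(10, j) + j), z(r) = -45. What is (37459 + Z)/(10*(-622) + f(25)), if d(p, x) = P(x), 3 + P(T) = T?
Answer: 7014899977/292339 ≈ 23996.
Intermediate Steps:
P(T) = -3 + T
d(p, x) = -3 + x
f(j) = 1/(-3 + 2*j) (f(j) = 1/((-3 + j) + j) = 1/(-3 + 2*j))
Z = -149290650 (Z = (23312 + 3238)*(-5578 - 45) = 26550*(-5623) = -149290650)
(37459 + Z)/(10*(-622) + f(25)) = (37459 - 149290650)/(10*(-622) + 1/(-3 + 2*25)) = -149253191/(-6220 + 1/(-3 + 50)) = -149253191/(-6220 + 1/47) = -149253191/(-292339/47) = -149253191*(-47/292339) = 7014899977/292339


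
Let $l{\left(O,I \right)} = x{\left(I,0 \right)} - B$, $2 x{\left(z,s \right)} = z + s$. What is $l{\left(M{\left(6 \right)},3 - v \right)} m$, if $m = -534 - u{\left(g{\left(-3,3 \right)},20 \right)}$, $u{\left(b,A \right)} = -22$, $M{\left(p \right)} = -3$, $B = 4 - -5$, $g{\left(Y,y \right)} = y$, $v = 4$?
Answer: $4864$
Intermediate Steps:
$B = 9$ ($B = 4 + 5 = 9$)
$x{\left(z,s \right)} = \frac{s}{2} + \frac{z}{2}$ ($x{\left(z,s \right)} = \frac{z + s}{2} = \frac{s + z}{2} = \frac{s}{2} + \frac{z}{2}$)
$l{\left(O,I \right)} = -9 + \frac{I}{2}$ ($l{\left(O,I \right)} = \left(\frac{1}{2} \cdot 0 + \frac{I}{2}\right) - 9 = \left(0 + \frac{I}{2}\right) - 9 = \frac{I}{2} - 9 = -9 + \frac{I}{2}$)
$m = -512$ ($m = -534 - -22 = -534 + 22 = -512$)
$l{\left(M{\left(6 \right)},3 - v \right)} m = \left(-9 + \frac{3 - 4}{2}\right) \left(-512\right) = \left(-9 + \frac{1}{2} \left(-1\right)\right) \left(-512\right) = \left(-9 - \frac{1}{2}\right) \left(-512\right) = \left(- \frac{19}{2}\right) \left(-512\right) = 4864$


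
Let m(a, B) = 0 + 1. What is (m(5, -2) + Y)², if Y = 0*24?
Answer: 1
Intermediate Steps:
m(a, B) = 1
Y = 0
(m(5, -2) + Y)² = (1 + 0)² = 1² = 1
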